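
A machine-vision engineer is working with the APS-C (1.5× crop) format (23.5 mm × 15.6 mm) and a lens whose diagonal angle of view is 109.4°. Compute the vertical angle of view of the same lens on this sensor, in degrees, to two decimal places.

Sensor diagonal = √(23.5² + 15.6²) = √795.6100 ≈ 28.2066 mm.
From the diagonal AOV: f = 28.2066 / (2·tan(54.7°)) = 28.2066 / 2.82470 ≈ 9.9857 mm.
Vertical AOV = 2·arctan(15.6 / (2 × 9.9857)) = 2·arctan(0.78112) ≈ 75.9881°.

75.99°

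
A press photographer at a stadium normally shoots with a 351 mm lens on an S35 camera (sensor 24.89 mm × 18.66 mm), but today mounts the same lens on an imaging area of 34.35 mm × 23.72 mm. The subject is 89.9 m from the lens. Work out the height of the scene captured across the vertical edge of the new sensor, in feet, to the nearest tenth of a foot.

19.9 ft

The focal length stays 351 mm; the relevant sensor dimension is now h = 23.72 mm. Object distance dₒ = 89.9 m = 89900 mm.
Thin-lens field height W = h·(dₒ − f)/f = 23.72 × (89900 − 351)/351 ≈ 6051.573 mm = 6051.573/304.8 ft = 19.8542 ft.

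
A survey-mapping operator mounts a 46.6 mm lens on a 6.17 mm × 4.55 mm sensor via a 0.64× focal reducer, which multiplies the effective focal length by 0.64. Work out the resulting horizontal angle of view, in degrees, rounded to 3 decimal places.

11.811°

Effective focal length f = 46.6 × 0.64 = 29.824 mm.
α = 2·arctan(6.17 / (2 × 29.824)) = 2·arctan(0.10344) ≈ 11.8114°.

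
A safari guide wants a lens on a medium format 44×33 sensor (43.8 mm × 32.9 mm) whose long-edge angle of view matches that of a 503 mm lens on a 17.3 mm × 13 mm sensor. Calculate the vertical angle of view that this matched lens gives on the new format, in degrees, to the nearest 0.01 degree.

Equal long-edge AOV ⇒ f₂ = f₁ · 43.8/17.3 = 503 × 2.53179 ≈ 1273.4913 mm.
Vertical AOV on the new format = 2·arctan(32.9 / (2 × 1273.4913)) = 2·arctan(0.01292) ≈ 1.4801°.

1.48°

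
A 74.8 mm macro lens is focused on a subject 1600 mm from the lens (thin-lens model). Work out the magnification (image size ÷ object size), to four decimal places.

0.0490×

Thin lens: 1/f = 1/dₒ + 1/dᵢ → 1/dᵢ = 1/74.8 − 1/1600 = 0.0127440 mm⁻¹, so dᵢ ≈ 78.4684 mm.
Magnification m = dᵢ/dₒ = 78.4684/1600 ≈ 0.04904.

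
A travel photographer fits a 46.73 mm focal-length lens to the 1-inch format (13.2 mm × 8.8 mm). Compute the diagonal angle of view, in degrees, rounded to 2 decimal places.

19.27°

Sensor diagonal = √(13.2² + 8.8²) = √251.6800 ≈ 15.8644 mm.
Angle of view α = 2·arctan(d/2f) with d = 15.8644 mm and f = 46.73 mm.
d/2f = 0.16975; arctan(0.16975) ≈ 9.6339°, so α ≈ 19.2678°.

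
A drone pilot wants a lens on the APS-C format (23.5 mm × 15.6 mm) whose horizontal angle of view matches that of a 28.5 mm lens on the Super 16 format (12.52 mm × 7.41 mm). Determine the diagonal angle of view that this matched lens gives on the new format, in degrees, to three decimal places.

Equal horizontal AOV ⇒ f₂ = f₁ · 23.5/12.52 = 28.5 × 1.87700 ≈ 53.4944 mm.
Sensor diagonal = √(23.5² + 15.6²) = √795.6100 ≈ 28.2066 mm.
Diagonal AOV on the new format = 2·arctan(28.2066 / (2 × 53.4944)) = 2·arctan(0.26364) ≈ 29.5388°.

29.539°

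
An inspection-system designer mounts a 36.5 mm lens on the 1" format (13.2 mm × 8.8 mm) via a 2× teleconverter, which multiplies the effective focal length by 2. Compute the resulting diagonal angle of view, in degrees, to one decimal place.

12.4°

Effective focal length f = 36.5 × 2 = 73 mm.
Sensor diagonal = √(13.2² + 8.8²) = √251.6800 ≈ 15.8644 mm.
α = 2·arctan(15.864 / (2 × 73)) = 2·arctan(0.10866) ≈ 12.4029°.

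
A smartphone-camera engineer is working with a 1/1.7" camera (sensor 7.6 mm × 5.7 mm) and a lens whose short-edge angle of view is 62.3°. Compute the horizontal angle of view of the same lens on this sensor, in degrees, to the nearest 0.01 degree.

From the short-edge AOV: f = 5.7 / (2·tan(31.15°)) = 5.7 / 1.20886 ≈ 4.7152 mm.
Horizontal AOV = 2·arctan(7.6 / (2 × 4.7152)) = 2·arctan(0.80591) ≈ 77.7311°.

77.73°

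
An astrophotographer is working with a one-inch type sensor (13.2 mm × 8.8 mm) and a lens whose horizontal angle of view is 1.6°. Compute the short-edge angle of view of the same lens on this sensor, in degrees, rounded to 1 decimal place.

From the horizontal AOV: f = 13.2 / (2·tan(0.8°)) = 13.2 / 0.02793 ≈ 472.6595 mm.
Short-edge AOV = 2·arctan(8.8 / (2 × 472.6595)) = 2·arctan(0.00931) ≈ 1.0667°.

1.1°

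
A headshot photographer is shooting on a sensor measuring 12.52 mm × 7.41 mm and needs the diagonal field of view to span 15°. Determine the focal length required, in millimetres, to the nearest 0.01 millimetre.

Sensor diagonal = √(12.52² + 7.41²) = √211.6585 ≈ 14.5485 mm.
From α = 2·arctan(d/2f) we get f = d / (2·tan(α/2)).
With d = 14.5485 mm and α/2 = 7.5°, tan(α/2) ≈ 0.13165, so f ≈ 14.5485 / 0.26330 ≈ 55.2534 mm.

55.25 mm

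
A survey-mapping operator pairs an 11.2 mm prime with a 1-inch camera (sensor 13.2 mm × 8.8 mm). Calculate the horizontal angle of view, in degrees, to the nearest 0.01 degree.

61.02°

Angle of view α = 2·arctan(w/2f) with w = 13.2 mm and f = 11.2 mm.
w/2f = 0.58929; arctan(0.58929) ≈ 30.5102°, so α ≈ 61.0205°.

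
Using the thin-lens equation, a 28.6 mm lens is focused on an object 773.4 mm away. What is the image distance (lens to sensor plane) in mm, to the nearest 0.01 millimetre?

29.70 mm

1/dᵢ = 1/f − 1/dₒ = 1/28.6 − 1/773.4 = 0.0336720 mm⁻¹.
dᵢ = 1/0.0336720 ≈ 29.6982 mm.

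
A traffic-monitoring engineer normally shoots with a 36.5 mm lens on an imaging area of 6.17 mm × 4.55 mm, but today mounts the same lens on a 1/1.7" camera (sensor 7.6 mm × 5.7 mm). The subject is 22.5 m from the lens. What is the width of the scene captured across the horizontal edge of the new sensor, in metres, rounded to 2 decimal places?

The focal length stays 36.5 mm; the relevant sensor dimension is now w = 7.6 mm. Object distance dₒ = 22.5 m = 22500 mm.
Thin-lens field width W = w·(dₒ − f)/f = 7.6 × (22500 − 36.5)/36.5 ≈ 4677.332 mm = 4.67733 m.

4.68 m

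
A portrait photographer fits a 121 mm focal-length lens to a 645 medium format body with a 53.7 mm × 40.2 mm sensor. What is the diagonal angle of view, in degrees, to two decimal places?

30.99°

Sensor diagonal = √(53.7² + 40.2²) = √4499.7300 ≈ 67.0800 mm.
Angle of view α = 2·arctan(d/2f) with d = 67.0800 mm and f = 121 mm.
d/2f = 0.27719; arctan(0.27719) ≈ 15.4929°, so α ≈ 30.9857°.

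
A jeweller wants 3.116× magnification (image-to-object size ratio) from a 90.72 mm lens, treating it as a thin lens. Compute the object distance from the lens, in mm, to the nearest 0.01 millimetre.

With m = dᵢ/dₒ and 1/f = 1/dₒ + 1/dᵢ, substituting dᵢ = m·dₒ gives 1/f = (1 + 1/m)/dₒ, hence dₒ = f·(1 + 1/m).
dₒ = 90.72 × (1 + 1/3.116) = 90.72 × 1.32092 ≈ 119.834 mm.

119.83 mm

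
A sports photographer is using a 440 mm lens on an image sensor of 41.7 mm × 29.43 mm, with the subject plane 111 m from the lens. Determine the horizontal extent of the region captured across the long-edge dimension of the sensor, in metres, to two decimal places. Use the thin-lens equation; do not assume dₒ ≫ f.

10.48 m

dₒ: 111 m = 111000 mm.
Similar triangles through the lens centre give W/dₒ = w/dᵢ; with 1/f = 1/dₒ + 1/dᵢ this gives W = w·(dₒ − f)/f.
W = 41.7 mm × (111000 − 440) / 440 = 41.7 × 251.2727 ≈ 10478.073 mm = 10.4781 m.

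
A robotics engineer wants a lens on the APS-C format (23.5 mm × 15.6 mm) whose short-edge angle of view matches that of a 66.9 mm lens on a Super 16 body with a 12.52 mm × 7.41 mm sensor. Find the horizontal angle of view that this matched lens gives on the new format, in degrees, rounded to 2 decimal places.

Equal short-edge AOV ⇒ f₂ = f₁ · 15.6/7.41 = 66.9 × 2.10526 ≈ 140.8421 mm.
Horizontal AOV on the new format = 2·arctan(23.5 / (2 × 140.8421)) = 2·arctan(0.08343) ≈ 9.5379°.

9.54°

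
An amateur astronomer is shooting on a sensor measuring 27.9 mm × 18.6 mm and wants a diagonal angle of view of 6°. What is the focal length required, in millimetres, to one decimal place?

319.9 mm

Sensor diagonal = √(27.9² + 18.6²) = √1124.3700 ≈ 33.5316 mm.
From α = 2·arctan(d/2f) we get f = d / (2·tan(α/2)).
With d = 33.5316 mm and α/2 = 3°, tan(α/2) ≈ 0.05241, so f ≈ 33.5316 / 0.10482 ≈ 319.9108 mm.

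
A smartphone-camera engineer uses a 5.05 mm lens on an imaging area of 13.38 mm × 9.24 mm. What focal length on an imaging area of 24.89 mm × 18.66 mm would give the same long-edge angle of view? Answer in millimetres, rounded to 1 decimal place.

Equal angle of view means equal width/f ratio, so f₂ = f₁ · (width₂/width₁) = 5.05 × 24.89/13.38.
f₂ = 5.05 × 1.86024 ≈ 9.394 mm.

9.4 mm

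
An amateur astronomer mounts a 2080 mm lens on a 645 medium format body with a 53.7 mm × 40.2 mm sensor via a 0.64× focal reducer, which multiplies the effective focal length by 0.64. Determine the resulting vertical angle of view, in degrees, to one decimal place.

Effective focal length f = 2080 × 0.64 = 1331.2 mm.
α = 2·arctan(40.2 / (2 × 1331.2)) = 2·arctan(0.01510) ≈ 1.7301°.

1.7°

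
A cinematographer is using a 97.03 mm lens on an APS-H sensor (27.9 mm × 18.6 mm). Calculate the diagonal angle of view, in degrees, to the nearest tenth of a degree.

19.6°

Sensor diagonal = √(27.9² + 18.6²) = √1124.3700 ≈ 33.5316 mm.
Angle of view α = 2·arctan(d/2f) with d = 33.5316 mm and f = 97.03 mm.
d/2f = 0.17279; arctan(0.17279) ≈ 9.8033°, so α ≈ 19.6067°.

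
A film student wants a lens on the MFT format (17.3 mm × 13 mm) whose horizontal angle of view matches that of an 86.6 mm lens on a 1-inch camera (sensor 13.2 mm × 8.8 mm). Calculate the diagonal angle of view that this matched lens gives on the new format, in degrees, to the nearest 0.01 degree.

Equal horizontal AOV ⇒ f₂ = f₁ · 17.3/13.2 = 86.6 × 1.31061 ≈ 113.4985 mm.
Sensor diagonal = √(17.3² + 13²) = √468.2900 ≈ 21.6400 mm.
Diagonal AOV on the new format = 2·arctan(21.6400 / (2 × 113.4985)) = 2·arctan(0.09533) ≈ 10.8913°.

10.89°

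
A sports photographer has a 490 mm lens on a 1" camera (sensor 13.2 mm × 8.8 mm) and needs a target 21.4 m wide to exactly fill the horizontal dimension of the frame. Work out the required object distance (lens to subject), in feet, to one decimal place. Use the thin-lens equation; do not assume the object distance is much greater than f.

2607.9 ft

W: 21.4 m = 21400 mm.
Magnification m = w/W = dᵢ/dₒ; combined with 1/f = 1/dₒ + 1/dᵢ this gives dₒ = f·(1 + W/w).
dₒ = 490 mm × (1 + 21400/13.2) = 490 × 1622.2121 ≈ 794883.939 mm = 794883.939/304.8 ft = 2607.89 ft.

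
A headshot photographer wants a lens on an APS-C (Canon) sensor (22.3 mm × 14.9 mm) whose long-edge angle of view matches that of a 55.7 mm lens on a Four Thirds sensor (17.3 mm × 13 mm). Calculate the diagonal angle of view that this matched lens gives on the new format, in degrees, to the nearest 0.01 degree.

Equal long-edge AOV ⇒ f₂ = f₁ · 22.3/17.3 = 55.7 × 1.28902 ≈ 71.7983 mm.
Sensor diagonal = √(22.3² + 14.9²) = √719.3000 ≈ 26.8198 mm.
Diagonal AOV on the new format = 2·arctan(26.8198 / (2 × 71.7983)) = 2·arctan(0.18677) ≈ 21.1587°.

21.16°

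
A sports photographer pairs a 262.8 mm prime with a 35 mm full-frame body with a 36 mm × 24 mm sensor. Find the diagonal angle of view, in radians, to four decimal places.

Sensor diagonal = √(36² + 24²) = √1872.0000 ≈ 43.2666 mm.
Angle of view α = 2·arctan(d/2f) with d = 43.2666 mm and f = 262.8 mm.
d/2f = 0.08232; arctan(0.08232) ≈ 0.0821 rad, so α ≈ 0.1643 rad.

0.1643 rad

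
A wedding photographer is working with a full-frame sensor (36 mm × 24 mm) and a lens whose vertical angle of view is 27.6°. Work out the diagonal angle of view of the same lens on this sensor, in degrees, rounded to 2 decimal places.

47.77°

From the vertical AOV: f = 24 / (2·tan(13.8°)) = 24 / 0.49125 ≈ 48.8552 mm.
Sensor diagonal = √(36² + 24²) = √1872.0000 ≈ 43.2666 mm.
Diagonal AOV = 2·arctan(43.2666 / (2 × 48.8552)) = 2·arctan(0.44280) ≈ 47.7679°.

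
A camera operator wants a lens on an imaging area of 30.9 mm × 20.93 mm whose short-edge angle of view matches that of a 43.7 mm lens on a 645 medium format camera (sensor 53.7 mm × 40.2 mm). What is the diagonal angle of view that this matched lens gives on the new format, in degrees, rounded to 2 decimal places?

78.71°

Equal short-edge AOV ⇒ f₂ = f₁ · 20.93/40.2 = 43.7 × 0.52065 ≈ 22.7523 mm.
Sensor diagonal = √(30.9² + 20.93²) = √1392.8749 ≈ 37.3212 mm.
Diagonal AOV on the new format = 2·arctan(37.3212 / (2 × 22.7523)) = 2·arctan(0.82017) ≈ 78.7148°.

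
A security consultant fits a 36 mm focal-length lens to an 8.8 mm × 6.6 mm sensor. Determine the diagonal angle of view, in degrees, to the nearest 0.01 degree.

17.37°

Sensor diagonal = √(8.8² + 6.6²) = √121.0000 ≈ 11.0000 mm.
Angle of view α = 2·arctan(d/2f) with d = 11.0000 mm and f = 36 mm.
d/2f = 0.15278; arctan(0.15278) ≈ 8.6864°, so α ≈ 17.3727°.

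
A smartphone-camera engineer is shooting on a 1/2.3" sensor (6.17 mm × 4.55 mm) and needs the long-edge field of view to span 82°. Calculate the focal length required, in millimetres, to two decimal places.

3.55 mm

From α = 2·arctan(w/2f) we get f = w / (2·tan(α/2)).
With w = 6.17 mm and α/2 = 41°, tan(α/2) ≈ 0.86929, so f ≈ 6.17 / 1.73857 ≈ 3.5489 mm.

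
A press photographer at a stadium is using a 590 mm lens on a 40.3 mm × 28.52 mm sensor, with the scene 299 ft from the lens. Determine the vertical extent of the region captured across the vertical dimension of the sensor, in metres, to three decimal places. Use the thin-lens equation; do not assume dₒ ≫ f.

dₒ: 299 ft × 304.8 mm/ft = 91135.20 mm.
Similar triangles through the lens centre give W/dₒ = h/dᵢ; with 1/f = 1/dₒ + 1/dᵢ this gives W = h·(dₒ − f)/f.
W = 28.52 mm × (91135.2 − 590) / 590 = 28.52 × 153.4664 ≈ 4376.863 mm = 4.37686 m.

4.377 m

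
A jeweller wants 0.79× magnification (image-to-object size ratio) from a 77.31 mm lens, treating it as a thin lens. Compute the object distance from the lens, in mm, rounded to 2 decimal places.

175.17 mm

With m = dᵢ/dₒ and 1/f = 1/dₒ + 1/dᵢ, substituting dᵢ = m·dₒ gives 1/f = (1 + 1/m)/dₒ, hence dₒ = f·(1 + 1/m).
dₒ = 77.31 × (1 + 1/0.79) = 77.31 × 2.26582 ≈ 175.171 mm.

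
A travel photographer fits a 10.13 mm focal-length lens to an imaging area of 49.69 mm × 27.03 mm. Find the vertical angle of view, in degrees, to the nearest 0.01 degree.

106.29°

Angle of view α = 2·arctan(h/2f) with h = 27.03 mm and f = 10.13 mm.
h/2f = 1.33416; arctan(1.33416) ≈ 53.1471°, so α ≈ 106.2941°.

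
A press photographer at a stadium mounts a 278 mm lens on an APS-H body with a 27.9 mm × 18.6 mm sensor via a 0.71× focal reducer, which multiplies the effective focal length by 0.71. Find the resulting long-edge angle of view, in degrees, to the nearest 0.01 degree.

Effective focal length f = 278 × 0.71 = 197.38 mm.
α = 2·arctan(27.9 / (2 × 197.38)) = 2·arctan(0.07068) ≈ 8.0854°.

8.09°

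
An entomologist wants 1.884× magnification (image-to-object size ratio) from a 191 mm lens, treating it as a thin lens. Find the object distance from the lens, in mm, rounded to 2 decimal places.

With m = dᵢ/dₒ and 1/f = 1/dₒ + 1/dᵢ, substituting dᵢ = m·dₒ gives 1/f = (1 + 1/m)/dₒ, hence dₒ = f·(1 + 1/m).
dₒ = 191 × (1 + 1/1.884) = 191 × 1.53079 ≈ 292.380 mm.

292.38 mm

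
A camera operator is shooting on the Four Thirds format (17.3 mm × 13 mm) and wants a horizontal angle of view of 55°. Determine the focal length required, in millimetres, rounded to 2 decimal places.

16.62 mm

From α = 2·arctan(w/2f) we get f = w / (2·tan(α/2)).
With w = 17.3 mm and α/2 = 27.5°, tan(α/2) ≈ 0.52057, so f ≈ 17.3 / 1.04113 ≈ 16.6165 mm.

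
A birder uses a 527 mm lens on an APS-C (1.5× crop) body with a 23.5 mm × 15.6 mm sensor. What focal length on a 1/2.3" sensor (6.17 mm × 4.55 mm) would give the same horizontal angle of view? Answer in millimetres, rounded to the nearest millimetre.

Equal angle of view means equal width/f ratio, so f₂ = f₁ · (width₂/width₁) = 527 × 6.17/23.5.
f₂ = 527 × 0.26255 ≈ 138.366 mm.

138 mm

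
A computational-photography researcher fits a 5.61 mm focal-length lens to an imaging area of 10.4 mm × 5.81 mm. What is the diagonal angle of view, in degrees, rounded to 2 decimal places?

93.43°

Sensor diagonal = √(10.4² + 5.81²) = √141.9161 ≈ 11.9129 mm.
Angle of view α = 2·arctan(d/2f) with d = 11.9129 mm and f = 5.61 mm.
d/2f = 1.06175; arctan(1.06175) ≈ 46.7156°, so α ≈ 93.4311°.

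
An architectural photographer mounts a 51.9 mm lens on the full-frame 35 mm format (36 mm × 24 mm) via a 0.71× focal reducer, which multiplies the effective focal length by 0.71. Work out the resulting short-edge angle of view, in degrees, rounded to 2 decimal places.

Effective focal length f = 51.9 × 0.71 = 36.849 mm.
α = 2·arctan(24 / (2 × 36.849)) = 2·arctan(0.32565) ≈ 36.0760°.

36.08°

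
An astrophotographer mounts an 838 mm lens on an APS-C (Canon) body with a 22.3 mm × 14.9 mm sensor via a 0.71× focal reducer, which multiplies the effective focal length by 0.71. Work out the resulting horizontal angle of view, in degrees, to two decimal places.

Effective focal length f = 838 × 0.71 = 594.98 mm.
α = 2·arctan(22.3 / (2 × 594.98)) = 2·arctan(0.01874) ≈ 2.1472°.

2.15°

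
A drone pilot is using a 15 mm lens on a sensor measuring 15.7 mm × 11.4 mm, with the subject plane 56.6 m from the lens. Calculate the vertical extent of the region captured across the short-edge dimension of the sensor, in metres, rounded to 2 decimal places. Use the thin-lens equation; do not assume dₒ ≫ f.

43.00 m

dₒ: 56.6 m = 56600 mm.
Similar triangles through the lens centre give W/dₒ = h/dᵢ; with 1/f = 1/dₒ + 1/dᵢ this gives W = h·(dₒ − f)/f.
W = 11.4 mm × (56600 − 15) / 15 = 11.4 × 3772.3333 ≈ 43004.600 mm = 43.0046 m.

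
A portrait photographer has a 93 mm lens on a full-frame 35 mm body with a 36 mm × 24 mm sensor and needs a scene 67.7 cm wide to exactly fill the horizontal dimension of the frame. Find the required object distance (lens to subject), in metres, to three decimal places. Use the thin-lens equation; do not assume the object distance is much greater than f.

1.842 m

W: 67.7 cm = 677 mm.
Magnification m = w/W = dᵢ/dₒ; combined with 1/f = 1/dₒ + 1/dᵢ this gives dₒ = f·(1 + W/w).
dₒ = 93 mm × (1 + 677/36) = 93 × 19.8056 ≈ 1841.917 mm = 1.84192 m.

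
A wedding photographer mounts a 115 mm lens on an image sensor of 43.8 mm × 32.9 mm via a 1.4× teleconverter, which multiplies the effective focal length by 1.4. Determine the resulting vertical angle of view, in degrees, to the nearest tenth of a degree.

11.7°

Effective focal length f = 115 × 1.4 = 161 mm.
α = 2·arctan(32.9 / (2 × 161)) = 2·arctan(0.10217) ≈ 11.6678°.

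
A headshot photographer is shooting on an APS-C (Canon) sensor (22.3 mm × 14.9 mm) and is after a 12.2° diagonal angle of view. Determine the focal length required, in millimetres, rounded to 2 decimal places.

Sensor diagonal = √(22.3² + 14.9²) = √719.3000 ≈ 26.8198 mm.
From α = 2·arctan(d/2f) we get f = d / (2·tan(α/2)).
With d = 26.8198 mm and α/2 = 6.1°, tan(α/2) ≈ 0.10687, so f ≈ 26.8198 / 0.21374 ≈ 125.4794 mm.

125.48 mm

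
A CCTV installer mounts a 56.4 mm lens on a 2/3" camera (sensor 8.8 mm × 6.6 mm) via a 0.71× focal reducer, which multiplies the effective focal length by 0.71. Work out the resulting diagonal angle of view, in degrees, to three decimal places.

Effective focal length f = 56.4 × 0.71 = 40.044 mm.
Sensor diagonal = √(8.8² + 6.6²) = √121.0000 ≈ 11.0000 mm.
α = 2·arctan(11.000 / (2 × 40.044)) = 2·arctan(0.13735) ≈ 15.6412°.

15.641°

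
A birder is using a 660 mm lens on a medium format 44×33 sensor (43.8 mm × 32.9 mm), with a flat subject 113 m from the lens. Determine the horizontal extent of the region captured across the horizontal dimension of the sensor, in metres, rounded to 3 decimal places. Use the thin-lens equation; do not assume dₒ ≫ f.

7.455 m

dₒ: 113 m = 113000 mm.
Similar triangles through the lens centre give W/dₒ = w/dᵢ; with 1/f = 1/dₒ + 1/dᵢ this gives W = w·(dₒ − f)/f.
W = 43.8 mm × (113000 − 660) / 660 = 43.8 × 170.2121 ≈ 7455.291 mm = 7.45529 m.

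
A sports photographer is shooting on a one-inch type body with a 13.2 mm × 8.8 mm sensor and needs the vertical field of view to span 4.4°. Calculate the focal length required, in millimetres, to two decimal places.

From α = 2·arctan(h/2f) we get f = h / (2·tan(α/2)).
With h = 8.8 mm and α/2 = 2.2°, tan(α/2) ≈ 0.03842, so f ≈ 8.8 / 0.07683 ≈ 114.5352 mm.

114.54 mm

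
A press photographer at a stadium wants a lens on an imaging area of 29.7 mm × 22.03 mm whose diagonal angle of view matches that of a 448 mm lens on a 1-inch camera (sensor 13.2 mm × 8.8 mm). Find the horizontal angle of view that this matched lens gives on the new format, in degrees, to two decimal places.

Sensor diagonal = √(13.2² + 8.8²) = √251.6800 ≈ 15.8644 mm.
Sensor diagonal = √(29.7² + 22.03²) = √1367.4109 ≈ 36.9785 mm.
Equal diagonal AOV ⇒ f₂ = f₁ · 36.9785/15.8644 = 448 × 2.33091 ≈ 1044.2469 mm.
Horizontal AOV on the new format = 2·arctan(29.7 / (2 × 1044.2469)) = 2·arctan(0.01422) ≈ 1.6295°.

1.63°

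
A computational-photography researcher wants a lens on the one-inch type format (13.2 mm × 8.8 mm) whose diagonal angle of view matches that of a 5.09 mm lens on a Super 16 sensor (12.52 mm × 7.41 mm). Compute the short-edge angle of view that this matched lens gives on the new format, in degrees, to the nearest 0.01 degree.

Sensor diagonal = √(12.52² + 7.41²) = √211.6585 ≈ 14.5485 mm.
Sensor diagonal = √(13.2² + 8.8²) = √251.6800 ≈ 15.8644 mm.
Equal diagonal AOV ⇒ f₂ = f₁ · 15.8644/14.5485 = 5.09 × 1.09045 ≈ 5.5504 mm.
Short-edge AOV on the new format = 2·arctan(8.8 / (2 × 5.5504)) = 2·arctan(0.79274) ≈ 76.8102°.

76.81°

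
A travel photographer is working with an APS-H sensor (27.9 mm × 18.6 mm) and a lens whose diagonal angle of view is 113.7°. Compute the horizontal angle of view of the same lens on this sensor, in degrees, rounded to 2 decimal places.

103.74°

Sensor diagonal = √(27.9² + 18.6²) = √1124.3700 ≈ 33.5316 mm.
From the diagonal AOV: f = 33.5316 / (2·tan(56.85°)) = 33.5316 / 3.06215 ≈ 10.9504 mm.
Horizontal AOV = 2·arctan(27.9 / (2 × 10.9504)) = 2·arctan(1.27393) ≈ 103.7382°.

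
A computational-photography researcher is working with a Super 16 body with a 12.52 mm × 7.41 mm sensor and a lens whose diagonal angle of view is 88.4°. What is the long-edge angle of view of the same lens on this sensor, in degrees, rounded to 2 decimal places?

79.85°

Sensor diagonal = √(12.52² + 7.41²) = √211.6585 ≈ 14.5485 mm.
From the diagonal AOV: f = 14.5485 / (2·tan(44.2°)) = 14.5485 / 1.94492 ≈ 7.4803 mm.
Long-edge AOV = 2·arctan(12.52 / (2 × 7.4803)) = 2·arctan(0.83687) ≈ 79.8498°.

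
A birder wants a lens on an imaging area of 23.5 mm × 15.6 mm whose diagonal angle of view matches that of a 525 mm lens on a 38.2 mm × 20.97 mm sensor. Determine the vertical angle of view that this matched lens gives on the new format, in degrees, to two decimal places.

2.63°

Sensor diagonal = √(38.2² + 20.97²) = √1898.9809 ≈ 43.5773 mm.
Sensor diagonal = √(23.5² + 15.6²) = √795.6100 ≈ 28.2066 mm.
Equal diagonal AOV ⇒ f₂ = f₁ · 28.2066/43.5773 = 525 × 0.64728 ≈ 339.8201 mm.
Vertical AOV on the new format = 2·arctan(15.6 / (2 × 339.8201)) = 2·arctan(0.02295) ≈ 2.6298°.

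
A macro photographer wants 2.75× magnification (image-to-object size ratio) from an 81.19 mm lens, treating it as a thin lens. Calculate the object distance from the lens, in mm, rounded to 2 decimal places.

110.71 mm

With m = dᵢ/dₒ and 1/f = 1/dₒ + 1/dᵢ, substituting dᵢ = m·dₒ gives 1/f = (1 + 1/m)/dₒ, hence dₒ = f·(1 + 1/m).
dₒ = 81.19 × (1 + 1/2.75) = 81.19 × 1.36364 ≈ 110.714 mm.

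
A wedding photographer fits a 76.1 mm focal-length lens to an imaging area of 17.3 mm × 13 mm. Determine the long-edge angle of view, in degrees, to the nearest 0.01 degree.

Angle of view α = 2·arctan(w/2f) with w = 17.3 mm and f = 76.1 mm.
w/2f = 0.11367; arctan(0.11367) ≈ 6.4848°, so α ≈ 12.9695°.

12.97°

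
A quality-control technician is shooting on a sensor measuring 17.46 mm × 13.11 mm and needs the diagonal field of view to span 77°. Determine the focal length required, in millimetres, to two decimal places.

13.72 mm

Sensor diagonal = √(17.46² + 13.11²) = √476.7237 ≈ 21.8340 mm.
From α = 2·arctan(d/2f) we get f = d / (2·tan(α/2)).
With d = 21.8340 mm and α/2 = 38.5°, tan(α/2) ≈ 0.79544, so f ≈ 21.8340 / 1.59087 ≈ 13.7246 mm.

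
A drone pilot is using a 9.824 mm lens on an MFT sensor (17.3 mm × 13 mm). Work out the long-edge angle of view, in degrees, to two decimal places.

82.73°

Angle of view α = 2·arctan(w/2f) with w = 17.3 mm and f = 9.824 mm.
w/2f = 0.88050; arctan(0.88050) ≈ 41.3638°, so α ≈ 82.7276°.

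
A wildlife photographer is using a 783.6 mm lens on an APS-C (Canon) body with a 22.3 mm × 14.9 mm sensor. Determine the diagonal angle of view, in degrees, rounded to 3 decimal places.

Sensor diagonal = √(22.3² + 14.9²) = √719.3000 ≈ 26.8198 mm.
Angle of view α = 2·arctan(d/2f) with d = 26.8198 mm and f = 783.6 mm.
d/2f = 0.01711; arctan(0.01711) ≈ 0.9804°, so α ≈ 1.9608°.

1.961°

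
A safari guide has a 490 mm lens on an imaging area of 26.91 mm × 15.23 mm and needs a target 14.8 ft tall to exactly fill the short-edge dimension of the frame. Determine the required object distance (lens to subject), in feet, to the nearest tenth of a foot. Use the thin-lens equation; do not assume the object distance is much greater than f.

477.8 ft

W: 14.8 ft × 304.8 mm/ft = 4511.04 mm.
Magnification m = h/W = dᵢ/dₒ; combined with 1/f = 1/dₒ + 1/dᵢ this gives dₒ = f·(1 + W/h).
dₒ = 490 mm × (1 + 4511.04/15.23) = 490 × 297.1943 ≈ 145625.228 mm = 145625.228/304.8 ft = 477.773 ft.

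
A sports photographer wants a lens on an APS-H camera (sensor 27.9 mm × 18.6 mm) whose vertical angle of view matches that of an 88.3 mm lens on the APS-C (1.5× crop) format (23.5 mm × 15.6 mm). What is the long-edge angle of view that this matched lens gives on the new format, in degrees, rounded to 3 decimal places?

Equal vertical AOV ⇒ f₂ = f₁ · 18.6/15.6 = 88.3 × 1.19231 ≈ 105.2808 mm.
Long-edge AOV on the new format = 2·arctan(27.9 / (2 × 105.2808)) = 2·arctan(0.13250) ≈ 15.0958°.

15.096°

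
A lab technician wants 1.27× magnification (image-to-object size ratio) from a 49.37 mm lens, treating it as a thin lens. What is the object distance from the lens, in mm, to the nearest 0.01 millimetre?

With m = dᵢ/dₒ and 1/f = 1/dₒ + 1/dᵢ, substituting dᵢ = m·dₒ gives 1/f = (1 + 1/m)/dₒ, hence dₒ = f·(1 + 1/m).
dₒ = 49.37 × (1 + 1/1.27) = 49.37 × 1.78740 ≈ 88.244 mm.

88.24 mm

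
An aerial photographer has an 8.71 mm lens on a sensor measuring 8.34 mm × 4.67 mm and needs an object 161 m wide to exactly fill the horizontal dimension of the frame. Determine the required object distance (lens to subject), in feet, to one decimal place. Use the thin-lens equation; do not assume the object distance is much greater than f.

W: 161 m = 161000 mm.
Magnification m = w/W = dᵢ/dₒ; combined with 1/f = 1/dₒ + 1/dᵢ this gives dₒ = f·(1 + W/w).
dₒ = 8.71 mm × (1 + 161000/8.34) = 8.71 × 19305.5564 ≈ 168151.396 mm = 168151.396/304.8 ft = 551.678 ft.

551.7 ft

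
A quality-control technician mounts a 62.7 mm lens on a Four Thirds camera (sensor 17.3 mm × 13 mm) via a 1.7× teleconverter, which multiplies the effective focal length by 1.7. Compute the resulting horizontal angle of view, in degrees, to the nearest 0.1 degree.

9.3°

Effective focal length f = 62.7 × 1.7 = 106.59 mm.
α = 2·arctan(17.3 / (2 × 106.59)) = 2·arctan(0.08115) ≈ 9.2790°.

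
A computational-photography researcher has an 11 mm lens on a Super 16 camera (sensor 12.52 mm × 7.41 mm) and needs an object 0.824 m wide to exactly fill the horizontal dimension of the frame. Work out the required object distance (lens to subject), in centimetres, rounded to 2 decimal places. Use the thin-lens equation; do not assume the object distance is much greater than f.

W: 0.824 m = 824 mm.
Magnification m = w/W = dᵢ/dₒ; combined with 1/f = 1/dₒ + 1/dᵢ this gives dₒ = f·(1 + W/w).
dₒ = 11 mm × (1 + 824/12.52) = 11 × 66.8147 ≈ 734.962 mm = 73.4962 cm.

73.50 cm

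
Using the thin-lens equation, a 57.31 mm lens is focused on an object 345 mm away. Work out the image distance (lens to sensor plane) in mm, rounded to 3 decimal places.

68.727 mm

1/dᵢ = 1/f − 1/dₒ = 1/57.31 − 1/345 = 0.0145504 mm⁻¹.
dᵢ = 1/0.0145504 ≈ 68.7266 mm.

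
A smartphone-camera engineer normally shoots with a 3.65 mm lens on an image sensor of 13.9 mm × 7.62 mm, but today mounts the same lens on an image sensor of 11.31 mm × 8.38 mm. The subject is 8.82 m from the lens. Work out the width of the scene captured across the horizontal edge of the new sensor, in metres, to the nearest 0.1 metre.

The focal length stays 3.65 mm; the relevant sensor dimension is now w = 11.31 mm. Object distance dₒ = 8.82 m = 8820 mm.
Thin-lens field width W = w·(dₒ − f)/f = 11.31 × (8820 − 3.65)/3.65 ≈ 27318.608 mm = 27.3186 m.

27.3 m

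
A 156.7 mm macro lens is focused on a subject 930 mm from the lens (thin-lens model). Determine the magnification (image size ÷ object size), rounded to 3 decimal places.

0.203×

Thin lens: 1/f = 1/dₒ + 1/dᵢ → 1/dᵢ = 1/156.7 − 1/930 = 0.0053064 mm⁻¹, so dᵢ ≈ 188.4534 mm.
Magnification m = dᵢ/dₒ = 188.4534/930 ≈ 0.20264.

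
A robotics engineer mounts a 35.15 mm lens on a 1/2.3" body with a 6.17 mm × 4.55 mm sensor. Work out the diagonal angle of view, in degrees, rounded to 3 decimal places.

Sensor diagonal = √(6.17² + 4.55²) = √58.7714 ≈ 7.6663 mm.
Angle of view α = 2·arctan(d/2f) with d = 7.6663 mm and f = 35.15 mm.
d/2f = 0.10905; arctan(0.10905) ≈ 6.2235°, so α ≈ 12.4471°.

12.447°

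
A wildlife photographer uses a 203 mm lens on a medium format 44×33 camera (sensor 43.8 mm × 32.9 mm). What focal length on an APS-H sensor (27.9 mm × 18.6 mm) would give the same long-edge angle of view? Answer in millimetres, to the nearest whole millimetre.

Equal angle of view means equal width/f ratio, so f₂ = f₁ · (width₂/width₁) = 203 × 27.9/43.8.
f₂ = 203 × 0.63699 ≈ 129.308 mm.

129 mm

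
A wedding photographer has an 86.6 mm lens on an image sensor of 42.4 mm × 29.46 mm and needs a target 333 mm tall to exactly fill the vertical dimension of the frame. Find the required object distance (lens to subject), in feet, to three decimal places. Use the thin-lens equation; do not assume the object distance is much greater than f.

Magnification m = h/W = dᵢ/dₒ; combined with 1/f = 1/dₒ + 1/dᵢ this gives dₒ = f·(1 + W/h).
dₒ = 86.6 mm × (1 + 333/29.46) = 86.6 × 12.3035 ≈ 1065.480 mm = 1065.480/304.8 ft = 3.49567 ft.

3.496 ft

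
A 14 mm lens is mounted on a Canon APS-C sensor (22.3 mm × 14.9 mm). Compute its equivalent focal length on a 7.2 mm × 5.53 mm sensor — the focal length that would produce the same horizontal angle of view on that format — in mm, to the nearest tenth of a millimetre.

Equal angle of view means equal width/f ratio, so f₂ = f₁ · (width₂/width₁) = 14 × 7.2/22.3.
f₂ = 14 × 0.32287 ≈ 4.520 mm.

4.5 mm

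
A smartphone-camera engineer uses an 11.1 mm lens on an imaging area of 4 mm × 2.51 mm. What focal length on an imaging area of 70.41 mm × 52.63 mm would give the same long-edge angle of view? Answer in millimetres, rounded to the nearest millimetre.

Equal angle of view means equal width/f ratio, so f₂ = f₁ · (width₂/width₁) = 11.1 × 70.41/4.
f₂ = 11.1 × 17.60250 ≈ 195.388 mm.

195 mm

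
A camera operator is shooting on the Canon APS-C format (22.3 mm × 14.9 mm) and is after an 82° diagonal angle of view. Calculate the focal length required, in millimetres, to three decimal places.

15.426 mm

Sensor diagonal = √(22.3² + 14.9²) = √719.3000 ≈ 26.8198 mm.
From α = 2·arctan(d/2f) we get f = d / (2·tan(α/2)).
With d = 26.8198 mm and α/2 = 41°, tan(α/2) ≈ 0.86929, so f ≈ 26.8198 / 1.73857 ≈ 15.4263 mm.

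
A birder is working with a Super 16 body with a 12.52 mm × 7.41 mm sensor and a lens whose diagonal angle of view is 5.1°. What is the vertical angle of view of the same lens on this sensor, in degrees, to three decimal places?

2.599°

Sensor diagonal = √(12.52² + 7.41²) = √211.6585 ≈ 14.5485 mm.
From the diagonal AOV: f = 14.5485 / (2·tan(2.55°)) = 14.5485 / 0.08907 ≈ 163.3366 mm.
Vertical AOV = 2·arctan(7.41 / (2 × 163.3366)) = 2·arctan(0.02268) ≈ 2.5989°.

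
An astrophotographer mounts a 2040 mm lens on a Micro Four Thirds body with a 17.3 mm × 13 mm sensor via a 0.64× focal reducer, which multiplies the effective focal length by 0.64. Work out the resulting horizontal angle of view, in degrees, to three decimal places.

Effective focal length f = 2040 × 0.64 = 1305.6 mm.
α = 2·arctan(17.3 / (2 × 1305.6)) = 2·arctan(0.00663) ≈ 0.7592°.

0.759°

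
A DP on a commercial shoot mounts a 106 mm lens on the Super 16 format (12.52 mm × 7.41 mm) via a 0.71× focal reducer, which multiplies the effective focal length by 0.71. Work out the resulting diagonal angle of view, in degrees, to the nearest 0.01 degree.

Effective focal length f = 106 × 0.71 = 75.26 mm.
Sensor diagonal = √(12.52² + 7.41²) = √211.6585 ≈ 14.5485 mm.
α = 2·arctan(14.548 / (2 × 75.26)) = 2·arctan(0.09665) ≈ 11.0415°.

11.04°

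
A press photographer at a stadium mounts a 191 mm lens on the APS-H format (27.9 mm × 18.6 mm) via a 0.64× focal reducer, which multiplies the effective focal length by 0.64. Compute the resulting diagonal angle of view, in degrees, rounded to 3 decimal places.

Effective focal length f = 191 × 0.64 = 122.24 mm.
Sensor diagonal = √(27.9² + 18.6²) = √1124.3700 ≈ 33.5316 mm.
α = 2·arctan(33.532 / (2 × 122.24)) = 2·arctan(0.13715) ≈ 15.6193°.

15.619°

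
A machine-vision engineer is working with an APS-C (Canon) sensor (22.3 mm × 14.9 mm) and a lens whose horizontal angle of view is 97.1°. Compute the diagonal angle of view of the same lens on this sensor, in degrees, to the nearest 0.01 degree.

From the horizontal AOV: f = 22.3 / (2·tan(48.55°)) = 22.3 / 2.26457 ≈ 9.8474 mm.
Sensor diagonal = √(22.3² + 14.9²) = √719.3000 ≈ 26.8198 mm.
Diagonal AOV = 2·arctan(26.8198 / (2 × 9.8474)) = 2·arctan(1.36178) ≈ 107.4177°.

107.42°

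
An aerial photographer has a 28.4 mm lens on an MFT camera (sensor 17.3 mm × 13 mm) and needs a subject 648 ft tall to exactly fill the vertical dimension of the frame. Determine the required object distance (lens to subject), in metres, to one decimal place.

W: 648 ft × 304.8 mm/ft = 197510.39 mm.
Magnification m = h/W = dᵢ/dₒ; combined with 1/f = 1/dₒ + 1/dᵢ this gives dₒ = f·(1 + W/h).
dₒ = 28.4 mm × (1 + 197510/13) = 28.4 × 15194.1072 ≈ 431512.645 mm = 431.513 m.

431.5 m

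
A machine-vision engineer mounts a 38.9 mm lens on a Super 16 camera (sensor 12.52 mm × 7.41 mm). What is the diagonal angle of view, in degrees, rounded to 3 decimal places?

Sensor diagonal = √(12.52² + 7.41²) = √211.6585 ≈ 14.5485 mm.
Angle of view α = 2·arctan(d/2f) with d = 14.5485 mm and f = 38.9 mm.
d/2f = 0.18700; arctan(0.18700) ≈ 10.5919°, so α ≈ 21.1838°.

21.184°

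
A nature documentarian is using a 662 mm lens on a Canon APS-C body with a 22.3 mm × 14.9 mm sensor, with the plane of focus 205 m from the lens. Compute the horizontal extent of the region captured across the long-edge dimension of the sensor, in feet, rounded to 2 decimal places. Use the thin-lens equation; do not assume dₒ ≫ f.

22.58 ft

dₒ: 205 m = 205000 mm.
Similar triangles through the lens centre give W/dₒ = w/dᵢ; with 1/f = 1/dₒ + 1/dᵢ this gives W = w·(dₒ − f)/f.
W = 22.3 mm × (205000 − 662) / 662 = 22.3 × 308.6677 ≈ 6883.289 mm = 6883.289/304.8 ft = 22.583 ft.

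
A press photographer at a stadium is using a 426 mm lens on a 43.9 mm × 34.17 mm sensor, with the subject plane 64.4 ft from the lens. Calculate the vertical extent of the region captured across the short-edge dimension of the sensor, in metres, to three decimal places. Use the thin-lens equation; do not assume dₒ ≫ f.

dₒ: 64.4 ft × 304.8 mm/ft = 19629.12 mm.
Similar triangles through the lens centre give W/dₒ = h/dᵢ; with 1/f = 1/dₒ + 1/dᵢ this gives W = h·(dₒ − f)/f.
W = 34.17 mm × (19629.1 − 426) / 426 = 34.17 × 45.0777 ≈ 1540.307 mm = 1.54031 m.

1.540 m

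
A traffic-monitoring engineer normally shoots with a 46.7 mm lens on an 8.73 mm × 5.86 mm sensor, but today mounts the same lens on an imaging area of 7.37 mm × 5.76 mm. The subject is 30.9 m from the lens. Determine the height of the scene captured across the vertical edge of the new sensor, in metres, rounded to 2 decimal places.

3.81 m

The focal length stays 46.7 mm; the relevant sensor dimension is now h = 5.76 mm. Object distance dₒ = 30.9 m = 30900 mm.
Thin-lens field height W = h·(dₒ − f)/f = 5.76 × (30900 − 46.7)/46.7 ≈ 3805.461 mm = 3.80546 m.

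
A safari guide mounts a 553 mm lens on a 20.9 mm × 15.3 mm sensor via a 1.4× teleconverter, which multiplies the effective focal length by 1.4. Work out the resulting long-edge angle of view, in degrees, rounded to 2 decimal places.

1.55°

Effective focal length f = 553 × 1.4 = 774.2 mm.
α = 2·arctan(20.9 / (2 × 774.2)) = 2·arctan(0.01350) ≈ 1.5466°.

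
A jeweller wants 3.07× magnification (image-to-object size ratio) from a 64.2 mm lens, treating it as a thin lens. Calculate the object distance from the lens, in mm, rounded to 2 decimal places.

With m = dᵢ/dₒ and 1/f = 1/dₒ + 1/dᵢ, substituting dᵢ = m·dₒ gives 1/f = (1 + 1/m)/dₒ, hence dₒ = f·(1 + 1/m).
dₒ = 64.2 × (1 + 1/3.07) = 64.2 × 1.32573 ≈ 85.112 mm.

85.11 mm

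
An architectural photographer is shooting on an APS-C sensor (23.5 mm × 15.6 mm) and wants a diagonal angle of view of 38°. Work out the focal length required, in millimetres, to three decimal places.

Sensor diagonal = √(23.5² + 15.6²) = √795.6100 ≈ 28.2066 mm.
From α = 2·arctan(d/2f) we get f = d / (2·tan(α/2)).
With d = 28.2066 mm and α/2 = 19°, tan(α/2) ≈ 0.34433, so f ≈ 28.2066 / 0.68866 ≈ 40.9589 mm.

40.959 mm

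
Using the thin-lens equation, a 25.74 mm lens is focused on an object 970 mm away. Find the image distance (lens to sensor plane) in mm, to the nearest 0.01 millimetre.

26.44 mm

1/dᵢ = 1/f − 1/dₒ = 1/25.74 − 1/970 = 0.0378191 mm⁻¹.
dᵢ = 1/0.0378191 ≈ 26.4417 mm.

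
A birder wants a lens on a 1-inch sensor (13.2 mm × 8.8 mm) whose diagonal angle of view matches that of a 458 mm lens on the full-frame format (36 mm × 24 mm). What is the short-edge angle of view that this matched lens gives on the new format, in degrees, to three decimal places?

3.002°

Sensor diagonal = √(36² + 24²) = √1872.0000 ≈ 43.2666 mm.
Sensor diagonal = √(13.2² + 8.8²) = √251.6800 ≈ 15.8644 mm.
Equal diagonal AOV ⇒ f₂ = f₁ · 15.8644/43.2666 = 458 × 0.36667 ≈ 167.9333 mm.
Short-edge AOV on the new format = 2·arctan(8.8 / (2 × 167.9333)) = 2·arctan(0.02620) ≈ 3.0017°.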